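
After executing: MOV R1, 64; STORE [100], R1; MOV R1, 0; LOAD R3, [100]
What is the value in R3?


Register and memory trace:
  MOV R1, 64  → R1 = 64
  STORE [100], R1  → mem[100] = 64
  MOV R1, 0  → R1 = 0
  LOAD R3, [100]  → R3 = mem[100] = 64
Final: R3 = 64

64


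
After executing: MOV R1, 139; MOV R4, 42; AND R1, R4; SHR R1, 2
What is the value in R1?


Register state trace:
  MOV R1, 139  → R1 = 139 (0b10001011)
  MOV R4, 42  → R4 = 42 (0b00101010)
  AND R1, R4  → R1 = 139 AND 42 = 10 (0b00001010)
  SHR R1, 2  → R1 = 10 >> 2 = 2
Final: R1 = 2

2


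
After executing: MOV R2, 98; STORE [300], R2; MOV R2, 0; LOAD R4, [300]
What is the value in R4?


Register and memory trace:
  MOV R2, 98  → R2 = 98
  STORE [300], R2  → mem[300] = 98
  MOV R2, 0  → R2 = 0
  LOAD R4, [300]  → R4 = mem[300] = 98
Final: R4 = 98

98


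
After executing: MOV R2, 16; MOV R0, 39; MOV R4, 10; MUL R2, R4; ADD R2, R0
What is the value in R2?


Register state trace:
  MOV R2, 16  → R2 = 16
  MOV R0, 39  → R0 = 39
  MOV R4, 10  → R4 = 10
  MUL R2, R4  → R2 = 16 * 10 = 160
  ADD R2, R0  → R2 = 160 + 39 = 199
Final: R2 = 199

199


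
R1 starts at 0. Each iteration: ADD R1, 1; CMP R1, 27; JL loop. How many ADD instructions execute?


Loop trace (R1 starts at 0, target 27, step 1):
  ADD #1: R1 = 0 + 1 = 1  → 1 < 27, loop
  ADD #2: R1 = 1 + 1 = 2  → 2 < 27, loop
  ADD #3: R1 = 2 + 1 = 3  → 3 < 27, loop
  ADD #4: R1 = 3 + 1 = 4  → 4 < 27, loop
  ADD #5: R1 = 4 + 1 = 5  → 5 < 27, loop
  ADD #6: R1 = 5 + 1 = 6  → 6 < 27, loop
  ADD #7: R1 = 6 + 1 = 7  → 7 < 27, loop
  ADD #8: R1 = 7 + 1 = 8  → 8 < 27, loop
  ADD #9: R1 = 8 + 1 = 9  → 9 < 27, loop
  ADD #10: R1 = 9 + 1 = 10  → 10 < 27, loop
  ADD #11: R1 = 10 + 1 = 11  → 11 < 27, loop
  ADD #12: R1 = 11 + 1 = 12  → 12 < 27, loop
  ADD #13: R1 = 12 + 1 = 13  → 13 < 27, loop
  ADD #14: R1 = 13 + 1 = 14  → 14 < 27, loop
  ADD #15: R1 = 14 + 1 = 15  → 15 < 27, loop
  ADD #16: R1 = 15 + 1 = 16  → 16 < 27, loop
  ADD #17: R1 = 16 + 1 = 17  → 17 < 27, loop
  ADD #18: R1 = 17 + 1 = 18  → 18 < 27, loop
  ADD #19: R1 = 18 + 1 = 19  → 19 < 27, loop
  ADD #20: R1 = 19 + 1 = 20  → 20 < 27, loop
  ADD #21: R1 = 20 + 1 = 21  → 21 < 27, loop
  ADD #22: R1 = 21 + 1 = 22  → 22 < 27, loop
  ADD #23: R1 = 22 + 1 = 23  → 23 < 27, loop
  ADD #24: R1 = 23 + 1 = 24  → 24 < 27, loop
  ADD #25: R1 = 24 + 1 = 25  → 25 < 27, loop
  ADD #26: R1 = 25 + 1 = 26  → 26 < 27, loop
  ADD #27: R1 = 26 + 1 = 27  → 27 >= 27, exit
Total ADD instructions: 27

27


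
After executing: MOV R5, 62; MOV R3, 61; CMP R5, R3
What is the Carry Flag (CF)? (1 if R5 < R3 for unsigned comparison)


Register state trace:
  MOV R5, 62  → R5 = 62
  MOV R3, 61  → R3 = 61
  CMP R5, R3  → unsigned 62 - 61: no borrow
  62 >= 61, so CF = 0
CF = 0

0


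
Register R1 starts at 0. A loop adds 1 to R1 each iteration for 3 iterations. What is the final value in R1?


Starting value: R1 = 0
  Iter 1: R1 = 0 + 1 = 1
  Iter 2: R1 = 1 + 1 = 2
  Iter 3: R1 = 2 + 1 = 3
Final: R1 = 3

3


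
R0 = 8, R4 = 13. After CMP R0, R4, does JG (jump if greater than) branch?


Trace:
  R0 = 8, R4 = 13
  CMP R0, R4  → compares 8 vs 13
  JG checks: is 8 greater than 13?
  8 < 13, so condition is false
Branch taken: No

No


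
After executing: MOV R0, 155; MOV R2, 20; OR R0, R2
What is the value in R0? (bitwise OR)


Register state trace:
  MOV R0, 155  → R0 = 155 (0b10011011)
  MOV R2, 20  → R2 = 20 (0b00010100)
  OR R0, R2   → R0 = 155 OR 20 = 159 (0b10011111)
Final: R0 = 159

159


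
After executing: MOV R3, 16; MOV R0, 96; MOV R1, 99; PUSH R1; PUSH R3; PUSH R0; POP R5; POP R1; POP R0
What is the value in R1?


Stack trace (top is rightmost):
  MOV R3, 16  → R3 = 16
  MOV R0, 96  → R0 = 96
  MOV R1, 99  → R1 = 99
  PUSH R1  → stack: [99]
  PUSH R3  → stack: [99, 16]
  PUSH R0  → stack: [99, 16, 96]
  POP R5  → R5 = 96, stack: [99, 16]
  POP R1  → R1 = 16, stack: [99]
  POP R0  → R0 = 99, stack: []
Final: R1 = 16

16


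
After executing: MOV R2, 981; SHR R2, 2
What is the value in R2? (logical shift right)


Register state trace:
  MOV R2, 981  → R2 = 981
  SHR R2, 2  → R2 = 981 >> 2 = 981 // 2^2 = 245
Final: R2 = 245

245


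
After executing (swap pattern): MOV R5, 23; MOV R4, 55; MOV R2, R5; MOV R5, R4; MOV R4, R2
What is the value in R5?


Register state trace (swap pattern):
  MOV R5, 23  → R5 = 23
  MOV R4, 55  → R4 = 55
  MOV R2, R5  → R2 = 23  (save R5)
  MOV R5, R4  → R5 = 55  (R5 gets R4's value)
  MOV R4, R2  → R4 = 23  (R4 gets saved value)
Final: R5 = 55

55


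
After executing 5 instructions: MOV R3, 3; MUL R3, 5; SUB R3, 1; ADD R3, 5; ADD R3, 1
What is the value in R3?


Register state trace:
  MOV R3, 3  → R3 = 3
  MUL R3, 5  → R3 = 3 * 5 = 15
  SUB R3, 1  → R3 = 15 - 1 = 14
  ADD R3, 5  → R3 = 14 + 5 = 19
  ADD R3, 1  → R3 = 19 + 1 = 20
Final: R3 = 20

20


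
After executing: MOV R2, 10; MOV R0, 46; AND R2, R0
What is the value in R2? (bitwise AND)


Register state trace:
  MOV R2, 10  → R2 = 10 (0b00001010)
  MOV R0, 46  → R0 = 46 (0b00101110)
  AND R2, R0  → R2 = 10 AND 46 = 10 (0b00001010)
Final: R2 = 10

10


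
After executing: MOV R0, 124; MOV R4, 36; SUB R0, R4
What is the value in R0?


Register state trace:
  MOV R0, 124  → R0 = 124
  MOV R4, 36  → R4 = 36
  SUB R0, R4  → R0 = 124 - 36 = 88
Final: R0 = 88

88


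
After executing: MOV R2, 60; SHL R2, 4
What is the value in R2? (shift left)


Register state trace:
  MOV R2, 60  → R2 = 60
  SHL R2, 4  → R2 = 60 << 4 = 60 * 2^4 = 960
Final: R2 = 960

960


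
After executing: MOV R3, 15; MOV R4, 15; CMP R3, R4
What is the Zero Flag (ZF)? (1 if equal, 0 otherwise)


Register state trace:
  MOV R3, 15  → R3 = 15
  MOV R4, 15  → R4 = 15
  CMP R3, R4  → computes 15 - 15 = 0
  Result is zero, so values are equal
ZF = 1

1


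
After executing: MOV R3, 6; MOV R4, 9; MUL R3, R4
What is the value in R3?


Register state trace:
  MOV R3, 6  → R3 = 6
  MOV R4, 9  → R4 = 9
  MUL R3, R4  → R3 = 6 * 9 = 54
Final: R3 = 54

54


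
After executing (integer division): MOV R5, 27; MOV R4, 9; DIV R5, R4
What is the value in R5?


Register state trace:
  MOV R5, 27  → R5 = 27
  MOV R4, 9  → R4 = 9
  DIV R5, R4  → R5 = 27 // 9 = 3
Final: R5 = 3

3


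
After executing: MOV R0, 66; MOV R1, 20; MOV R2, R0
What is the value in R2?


Register state trace:
  MOV R0, 66  → R0 = 66
  MOV R1, 20  → R1 = 20
  MOV R2, R0  → R2 = 66
Final: R2 = 66

66


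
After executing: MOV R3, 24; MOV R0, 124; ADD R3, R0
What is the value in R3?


Register state trace:
  MOV R3, 24  → R3 = 24
  MOV R0, 124  → R0 = 124
  ADD R3, R0  → R3 = 24 + 124 = 148
Final: R3 = 148

148


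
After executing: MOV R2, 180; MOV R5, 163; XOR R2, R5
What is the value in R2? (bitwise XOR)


Register state trace:
  MOV R2, 180  → R2 = 180 (0b10110100)
  MOV R5, 163  → R5 = 163 (0b10100011)
  XOR R2, R5  → R2 = 180 XOR 163 = 23 (0b00010111)
Final: R2 = 23

23


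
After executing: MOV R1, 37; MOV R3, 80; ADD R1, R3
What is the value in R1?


Register state trace:
  MOV R1, 37  → R1 = 37
  MOV R3, 80  → R3 = 80
  ADD R1, R3  → R1 = 37 + 80 = 117
Final: R1 = 117

117


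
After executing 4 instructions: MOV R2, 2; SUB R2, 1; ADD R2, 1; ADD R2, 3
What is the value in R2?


Register state trace:
  MOV R2, 2  → R2 = 2
  SUB R2, 1  → R2 = 2 - 1 = 1
  ADD R2, 1  → R2 = 1 + 1 = 2
  ADD R2, 3  → R2 = 2 + 3 = 5
Final: R2 = 5

5


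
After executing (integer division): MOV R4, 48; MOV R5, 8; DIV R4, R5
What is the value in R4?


Register state trace:
  MOV R4, 48  → R4 = 48
  MOV R5, 8  → R5 = 8
  DIV R4, R5  → R4 = 48 // 8 = 6
Final: R4 = 6

6


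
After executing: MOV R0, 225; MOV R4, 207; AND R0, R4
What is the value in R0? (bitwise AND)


Register state trace:
  MOV R0, 225  → R0 = 225 (0b11100001)
  MOV R4, 207  → R4 = 207 (0b11001111)
  AND R0, R4  → R0 = 225 AND 207 = 193 (0b11000001)
Final: R0 = 193

193


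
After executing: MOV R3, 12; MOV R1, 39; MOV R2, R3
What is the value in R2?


Register state trace:
  MOV R3, 12  → R3 = 12
  MOV R1, 39  → R1 = 39
  MOV R2, R3  → R2 = 12
Final: R2 = 12

12


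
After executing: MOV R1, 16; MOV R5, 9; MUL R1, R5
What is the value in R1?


Register state trace:
  MOV R1, 16  → R1 = 16
  MOV R5, 9  → R5 = 9
  MUL R1, R5  → R1 = 16 * 9 = 144
Final: R1 = 144

144


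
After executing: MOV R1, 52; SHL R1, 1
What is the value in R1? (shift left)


Register state trace:
  MOV R1, 52  → R1 = 52
  SHL R1, 1  → R1 = 52 << 1 = 52 * 2^1 = 104
Final: R1 = 104

104


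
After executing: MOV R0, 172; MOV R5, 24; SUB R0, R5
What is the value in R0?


Register state trace:
  MOV R0, 172  → R0 = 172
  MOV R5, 24  → R5 = 24
  SUB R0, R5  → R0 = 172 - 24 = 148
Final: R0 = 148

148


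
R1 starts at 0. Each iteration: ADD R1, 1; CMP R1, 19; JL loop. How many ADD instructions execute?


Loop trace (R1 starts at 0, target 19, step 1):
  ADD #1: R1 = 0 + 1 = 1  → 1 < 19, loop
  ADD #2: R1 = 1 + 1 = 2  → 2 < 19, loop
  ADD #3: R1 = 2 + 1 = 3  → 3 < 19, loop
  ADD #4: R1 = 3 + 1 = 4  → 4 < 19, loop
  ADD #5: R1 = 4 + 1 = 5  → 5 < 19, loop
  ADD #6: R1 = 5 + 1 = 6  → 6 < 19, loop
  ADD #7: R1 = 6 + 1 = 7  → 7 < 19, loop
  ADD #8: R1 = 7 + 1 = 8  → 8 < 19, loop
  ADD #9: R1 = 8 + 1 = 9  → 9 < 19, loop
  ADD #10: R1 = 9 + 1 = 10  → 10 < 19, loop
  ADD #11: R1 = 10 + 1 = 11  → 11 < 19, loop
  ADD #12: R1 = 11 + 1 = 12  → 12 < 19, loop
  ADD #13: R1 = 12 + 1 = 13  → 13 < 19, loop
  ADD #14: R1 = 13 + 1 = 14  → 14 < 19, loop
  ADD #15: R1 = 14 + 1 = 15  → 15 < 19, loop
  ADD #16: R1 = 15 + 1 = 16  → 16 < 19, loop
  ADD #17: R1 = 16 + 1 = 17  → 17 < 19, loop
  ADD #18: R1 = 17 + 1 = 18  → 18 < 19, loop
  ADD #19: R1 = 18 + 1 = 19  → 19 >= 19, exit
Total ADD instructions: 19

19


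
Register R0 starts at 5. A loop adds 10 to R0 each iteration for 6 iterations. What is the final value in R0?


Starting value: R0 = 5
  Iter 1: R0 = 5 + 10 = 15
  Iter 2: R0 = 15 + 10 = 25
  Iter 3: R0 = 25 + 10 = 35
  Iter 4: R0 = 35 + 10 = 45
  Iter 5: R0 = 45 + 10 = 55
  Iter 6: R0 = 55 + 10 = 65
Final: R0 = 65

65


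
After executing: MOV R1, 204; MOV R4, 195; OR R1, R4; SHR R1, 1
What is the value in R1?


Register state trace:
  MOV R1, 204  → R1 = 204 (0b11001100)
  MOV R4, 195  → R4 = 195 (0b11000011)
  OR R1, R4  → R1 = 204 OR 195 = 207 (0b11001111)
  SHR R1, 1  → R1 = 207 >> 1 = 103
Final: R1 = 103

103


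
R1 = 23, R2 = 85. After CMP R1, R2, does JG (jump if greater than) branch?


Trace:
  R1 = 23, R2 = 85
  CMP R1, R2  → compares 23 vs 85
  JG checks: is 23 greater than 85?
  23 < 85, so condition is false
Branch taken: No

No


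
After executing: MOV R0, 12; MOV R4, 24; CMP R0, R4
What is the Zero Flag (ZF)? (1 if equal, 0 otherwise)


Register state trace:
  MOV R0, 12  → R0 = 12
  MOV R4, 24  → R4 = 24
  CMP R0, R4  → computes 12 - 24 = -12
  Result is nonzero, so values are not equal
ZF = 0

0


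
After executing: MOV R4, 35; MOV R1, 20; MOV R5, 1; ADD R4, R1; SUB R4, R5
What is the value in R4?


Register state trace:
  MOV R4, 35  → R4 = 35
  MOV R1, 20  → R1 = 20
  MOV R5, 1  → R5 = 1
  ADD R4, R1  → R4 = 35 + 20 = 55
  SUB R4, R5  → R4 = 55 - 1 = 54
Final: R4 = 54

54


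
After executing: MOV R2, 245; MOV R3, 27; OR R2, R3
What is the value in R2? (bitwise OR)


Register state trace:
  MOV R2, 245  → R2 = 245 (0b11110101)
  MOV R3, 27  → R3 = 27 (0b00011011)
  OR R2, R3   → R2 = 245 OR 27 = 255 (0b11111111)
Final: R2 = 255

255


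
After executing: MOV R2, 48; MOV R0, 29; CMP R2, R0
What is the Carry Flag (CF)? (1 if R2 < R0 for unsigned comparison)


Register state trace:
  MOV R2, 48  → R2 = 48
  MOV R0, 29  → R0 = 29
  CMP R2, R0  → unsigned 48 - 29: no borrow
  48 >= 29, so CF = 0
CF = 0

0


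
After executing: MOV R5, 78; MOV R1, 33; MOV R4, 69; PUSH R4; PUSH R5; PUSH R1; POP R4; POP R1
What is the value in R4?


Stack trace (top is rightmost):
  MOV R5, 78  → R5 = 78
  MOV R1, 33  → R1 = 33
  MOV R4, 69  → R4 = 69
  PUSH R4  → stack: [69]
  PUSH R5  → stack: [69, 78]
  PUSH R1  → stack: [69, 78, 33]
  POP R4  → R4 = 33, stack: [69, 78]
  POP R1  → R1 = 78, stack: [69]
Final: R4 = 33

33


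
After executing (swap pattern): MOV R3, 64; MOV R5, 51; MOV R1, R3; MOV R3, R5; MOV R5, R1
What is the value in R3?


Register state trace (swap pattern):
  MOV R3, 64  → R3 = 64
  MOV R5, 51  → R5 = 51
  MOV R1, R3  → R1 = 64  (save R3)
  MOV R3, R5  → R3 = 51  (R3 gets R5's value)
  MOV R5, R1  → R5 = 64  (R5 gets saved value)
Final: R3 = 51

51


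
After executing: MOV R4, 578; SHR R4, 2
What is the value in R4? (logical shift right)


Register state trace:
  MOV R4, 578  → R4 = 578
  SHR R4, 2  → R4 = 578 >> 2 = 578 // 2^2 = 144
Final: R4 = 144

144


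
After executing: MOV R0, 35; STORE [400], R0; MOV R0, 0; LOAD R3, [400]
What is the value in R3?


Register and memory trace:
  MOV R0, 35  → R0 = 35
  STORE [400], R0  → mem[400] = 35
  MOV R0, 0  → R0 = 0
  LOAD R3, [400]  → R3 = mem[400] = 35
Final: R3 = 35

35


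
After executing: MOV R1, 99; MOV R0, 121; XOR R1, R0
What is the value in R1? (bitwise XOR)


Register state trace:
  MOV R1, 99  → R1 = 99 (0b01100011)
  MOV R0, 121  → R0 = 121 (0b01111001)
  XOR R1, R0  → R1 = 99 XOR 121 = 26 (0b00011010)
Final: R1 = 26

26


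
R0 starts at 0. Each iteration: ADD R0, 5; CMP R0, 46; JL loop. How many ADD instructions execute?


Loop trace (R0 starts at 0, target 46, step 5):
  ADD #1: R0 = 0 + 5 = 5  → 5 < 46, loop
  ADD #2: R0 = 5 + 5 = 10  → 10 < 46, loop
  ADD #3: R0 = 10 + 5 = 15  → 15 < 46, loop
  ADD #4: R0 = 15 + 5 = 20  → 20 < 46, loop
  ADD #5: R0 = 20 + 5 = 25  → 25 < 46, loop
  ADD #6: R0 = 25 + 5 = 30  → 30 < 46, loop
  ADD #7: R0 = 30 + 5 = 35  → 35 < 46, loop
  ADD #8: R0 = 35 + 5 = 40  → 40 < 46, loop
  ADD #9: R0 = 40 + 5 = 45  → 45 < 46, loop
  ADD #10: R0 = 45 + 5 = 50  → 50 >= 46, exit
Total ADD instructions: 10

10


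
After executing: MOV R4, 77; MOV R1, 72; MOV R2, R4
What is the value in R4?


Register state trace:
  MOV R4, 77  → R4 = 77
  MOV R1, 72  → R1 = 72
  MOV R2, R4  → R2 = 77
Final: R4 = 77

77


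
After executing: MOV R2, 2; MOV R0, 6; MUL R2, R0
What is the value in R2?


Register state trace:
  MOV R2, 2  → R2 = 2
  MOV R0, 6  → R0 = 6
  MUL R2, R0  → R2 = 2 * 6 = 12
Final: R2 = 12

12


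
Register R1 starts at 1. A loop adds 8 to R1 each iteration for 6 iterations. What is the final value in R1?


Starting value: R1 = 1
  Iter 1: R1 = 1 + 8 = 9
  Iter 2: R1 = 9 + 8 = 17
  Iter 3: R1 = 17 + 8 = 25
  Iter 4: R1 = 25 + 8 = 33
  Iter 5: R1 = 33 + 8 = 41
  Iter 6: R1 = 41 + 8 = 49
Final: R1 = 49

49


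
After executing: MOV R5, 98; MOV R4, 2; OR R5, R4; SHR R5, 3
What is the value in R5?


Register state trace:
  MOV R5, 98  → R5 = 98 (0b01100010)
  MOV R4, 2  → R4 = 2 (0b00000010)
  OR R5, R4  → R5 = 98 OR 2 = 98 (0b01100010)
  SHR R5, 3  → R5 = 98 >> 3 = 12
Final: R5 = 12

12


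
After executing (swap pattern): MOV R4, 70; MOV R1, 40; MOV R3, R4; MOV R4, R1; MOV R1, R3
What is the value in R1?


Register state trace (swap pattern):
  MOV R4, 70  → R4 = 70
  MOV R1, 40  → R1 = 40
  MOV R3, R4  → R3 = 70  (save R4)
  MOV R4, R1  → R4 = 40  (R4 gets R1's value)
  MOV R1, R3  → R1 = 70  (R1 gets saved value)
Final: R1 = 70

70


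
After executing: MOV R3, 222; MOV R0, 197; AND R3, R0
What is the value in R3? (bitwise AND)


Register state trace:
  MOV R3, 222  → R3 = 222 (0b11011110)
  MOV R0, 197  → R0 = 197 (0b11000101)
  AND R3, R0  → R3 = 222 AND 197 = 196 (0b11000100)
Final: R3 = 196

196


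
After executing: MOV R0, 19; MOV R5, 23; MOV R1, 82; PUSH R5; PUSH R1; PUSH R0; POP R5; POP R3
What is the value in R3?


Stack trace (top is rightmost):
  MOV R0, 19  → R0 = 19
  MOV R5, 23  → R5 = 23
  MOV R1, 82  → R1 = 82
  PUSH R5  → stack: [23]
  PUSH R1  → stack: [23, 82]
  PUSH R0  → stack: [23, 82, 19]
  POP R5  → R5 = 19, stack: [23, 82]
  POP R3  → R3 = 82, stack: [23]
Final: R3 = 82

82


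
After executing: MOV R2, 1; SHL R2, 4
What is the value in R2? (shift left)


Register state trace:
  MOV R2, 1  → R2 = 1
  SHL R2, 4  → R2 = 1 << 4 = 1 * 2^4 = 16
Final: R2 = 16

16


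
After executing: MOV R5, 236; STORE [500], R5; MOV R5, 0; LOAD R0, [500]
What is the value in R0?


Register and memory trace:
  MOV R5, 236  → R5 = 236
  STORE [500], R5  → mem[500] = 236
  MOV R5, 0  → R5 = 0
  LOAD R0, [500]  → R0 = mem[500] = 236
Final: R0 = 236

236


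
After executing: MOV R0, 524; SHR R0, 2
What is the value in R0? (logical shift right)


Register state trace:
  MOV R0, 524  → R0 = 524
  SHR R0, 2  → R0 = 524 >> 2 = 524 // 2^2 = 131
Final: R0 = 131

131


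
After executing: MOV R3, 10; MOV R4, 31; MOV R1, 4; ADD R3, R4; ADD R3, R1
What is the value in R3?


Register state trace:
  MOV R3, 10  → R3 = 10
  MOV R4, 31  → R4 = 31
  MOV R1, 4  → R1 = 4
  ADD R3, R4  → R3 = 10 + 31 = 41
  ADD R3, R1  → R3 = 41 + 4 = 45
Final: R3 = 45

45


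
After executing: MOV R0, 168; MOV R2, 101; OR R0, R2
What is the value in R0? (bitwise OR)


Register state trace:
  MOV R0, 168  → R0 = 168 (0b10101000)
  MOV R2, 101  → R2 = 101 (0b01100101)
  OR R0, R2   → R0 = 168 OR 101 = 237 (0b11101101)
Final: R0 = 237

237


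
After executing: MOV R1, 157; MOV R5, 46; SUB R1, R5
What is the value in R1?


Register state trace:
  MOV R1, 157  → R1 = 157
  MOV R5, 46  → R5 = 46
  SUB R1, R5  → R1 = 157 - 46 = 111
Final: R1 = 111

111


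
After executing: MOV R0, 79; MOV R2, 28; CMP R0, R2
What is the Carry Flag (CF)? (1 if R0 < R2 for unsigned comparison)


Register state trace:
  MOV R0, 79  → R0 = 79
  MOV R2, 28  → R2 = 28
  CMP R0, R2  → unsigned 79 - 28: no borrow
  79 >= 28, so CF = 0
CF = 0

0


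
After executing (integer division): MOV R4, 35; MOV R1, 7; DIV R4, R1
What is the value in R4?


Register state trace:
  MOV R4, 35  → R4 = 35
  MOV R1, 7  → R1 = 7
  DIV R4, R1  → R4 = 35 // 7 = 5
Final: R4 = 5

5


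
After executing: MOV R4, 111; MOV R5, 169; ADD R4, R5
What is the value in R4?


Register state trace:
  MOV R4, 111  → R4 = 111
  MOV R5, 169  → R5 = 169
  ADD R4, R5  → R4 = 111 + 169 = 280
Final: R4 = 280

280


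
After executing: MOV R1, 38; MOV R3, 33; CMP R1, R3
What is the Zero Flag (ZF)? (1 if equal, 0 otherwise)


Register state trace:
  MOV R1, 38  → R1 = 38
  MOV R3, 33  → R3 = 33
  CMP R1, R3  → computes 38 - 33 = 5
  Result is nonzero, so values are not equal
ZF = 0

0


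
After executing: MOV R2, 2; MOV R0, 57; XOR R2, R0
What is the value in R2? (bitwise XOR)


Register state trace:
  MOV R2, 2  → R2 = 2 (0b00000010)
  MOV R0, 57  → R0 = 57 (0b00111001)
  XOR R2, R0  → R2 = 2 XOR 57 = 59 (0b00111011)
Final: R2 = 59

59


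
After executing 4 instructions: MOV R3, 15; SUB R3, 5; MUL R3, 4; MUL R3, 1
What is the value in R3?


Register state trace:
  MOV R3, 15  → R3 = 15
  SUB R3, 5  → R3 = 15 - 5 = 10
  MUL R3, 4  → R3 = 10 * 4 = 40
  MUL R3, 1  → R3 = 40 * 1 = 40
Final: R3 = 40

40


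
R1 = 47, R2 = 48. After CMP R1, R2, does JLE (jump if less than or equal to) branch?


Trace:
  R1 = 47, R2 = 48
  CMP R1, R2  → compares 47 vs 48
  JLE checks: is 47 less than or equal to 48?
  47 < 48, so condition is true
Branch taken: Yes

Yes


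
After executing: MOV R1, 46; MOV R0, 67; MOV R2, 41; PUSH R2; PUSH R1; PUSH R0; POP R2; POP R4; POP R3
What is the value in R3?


Stack trace (top is rightmost):
  MOV R1, 46  → R1 = 46
  MOV R0, 67  → R0 = 67
  MOV R2, 41  → R2 = 41
  PUSH R2  → stack: [41]
  PUSH R1  → stack: [41, 46]
  PUSH R0  → stack: [41, 46, 67]
  POP R2  → R2 = 67, stack: [41, 46]
  POP R4  → R4 = 46, stack: [41]
  POP R3  → R3 = 41, stack: []
Final: R3 = 41

41


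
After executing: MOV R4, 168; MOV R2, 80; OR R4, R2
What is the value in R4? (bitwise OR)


Register state trace:
  MOV R4, 168  → R4 = 168 (0b10101000)
  MOV R2, 80  → R2 = 80 (0b01010000)
  OR R4, R2   → R4 = 168 OR 80 = 248 (0b11111000)
Final: R4 = 248

248


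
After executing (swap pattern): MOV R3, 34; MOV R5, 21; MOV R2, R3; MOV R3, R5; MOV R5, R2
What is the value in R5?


Register state trace (swap pattern):
  MOV R3, 34  → R3 = 34
  MOV R5, 21  → R5 = 21
  MOV R2, R3  → R2 = 34  (save R3)
  MOV R3, R5  → R3 = 21  (R3 gets R5's value)
  MOV R5, R2  → R5 = 34  (R5 gets saved value)
Final: R5 = 34

34


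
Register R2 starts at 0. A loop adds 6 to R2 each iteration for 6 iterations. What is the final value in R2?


Starting value: R2 = 0
  Iter 1: R2 = 0 + 6 = 6
  Iter 2: R2 = 6 + 6 = 12
  Iter 3: R2 = 12 + 6 = 18
  Iter 4: R2 = 18 + 6 = 24
  Iter 5: R2 = 24 + 6 = 30
  Iter 6: R2 = 30 + 6 = 36
Final: R2 = 36

36


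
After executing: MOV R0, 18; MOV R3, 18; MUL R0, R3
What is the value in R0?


Register state trace:
  MOV R0, 18  → R0 = 18
  MOV R3, 18  → R3 = 18
  MUL R0, R3  → R0 = 18 * 18 = 324
Final: R0 = 324

324


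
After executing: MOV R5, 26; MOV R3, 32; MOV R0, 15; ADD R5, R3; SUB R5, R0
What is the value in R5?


Register state trace:
  MOV R5, 26  → R5 = 26
  MOV R3, 32  → R3 = 32
  MOV R0, 15  → R0 = 15
  ADD R5, R3  → R5 = 26 + 32 = 58
  SUB R5, R0  → R5 = 58 - 15 = 43
Final: R5 = 43

43


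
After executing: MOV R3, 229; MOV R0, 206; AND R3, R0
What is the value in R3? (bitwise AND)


Register state trace:
  MOV R3, 229  → R3 = 229 (0b11100101)
  MOV R0, 206  → R0 = 206 (0b11001110)
  AND R3, R0  → R3 = 229 AND 206 = 196 (0b11000100)
Final: R3 = 196

196


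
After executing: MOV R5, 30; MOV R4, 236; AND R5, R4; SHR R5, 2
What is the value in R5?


Register state trace:
  MOV R5, 30  → R5 = 30 (0b00011110)
  MOV R4, 236  → R4 = 236 (0b11101100)
  AND R5, R4  → R5 = 30 AND 236 = 12 (0b00001100)
  SHR R5, 2  → R5 = 12 >> 2 = 3
Final: R5 = 3

3


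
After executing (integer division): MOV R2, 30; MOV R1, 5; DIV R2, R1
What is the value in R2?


Register state trace:
  MOV R2, 30  → R2 = 30
  MOV R1, 5  → R1 = 5
  DIV R2, R1  → R2 = 30 // 5 = 6
Final: R2 = 6

6


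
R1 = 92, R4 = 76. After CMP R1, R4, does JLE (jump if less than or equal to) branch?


Trace:
  R1 = 92, R4 = 76
  CMP R1, R4  → compares 92 vs 76
  JLE checks: is 92 less than or equal to 76?
  92 > 76, so condition is false
Branch taken: No

No


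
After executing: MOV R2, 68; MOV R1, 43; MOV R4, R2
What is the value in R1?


Register state trace:
  MOV R2, 68  → R2 = 68
  MOV R1, 43  → R1 = 43
  MOV R4, R2  → R4 = 68
Final: R1 = 43

43


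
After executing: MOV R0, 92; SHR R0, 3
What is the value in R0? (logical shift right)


Register state trace:
  MOV R0, 92  → R0 = 92
  SHR R0, 3  → R0 = 92 >> 3 = 92 // 2^3 = 11
Final: R0 = 11

11


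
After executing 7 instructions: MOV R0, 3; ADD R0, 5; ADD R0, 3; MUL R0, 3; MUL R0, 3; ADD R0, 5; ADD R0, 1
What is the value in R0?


Register state trace:
  MOV R0, 3  → R0 = 3
  ADD R0, 5  → R0 = 3 + 5 = 8
  ADD R0, 3  → R0 = 8 + 3 = 11
  MUL R0, 3  → R0 = 11 * 3 = 33
  MUL R0, 3  → R0 = 33 * 3 = 99
  ADD R0, 5  → R0 = 99 + 5 = 104
  ADD R0, 1  → R0 = 104 + 1 = 105
Final: R0 = 105

105


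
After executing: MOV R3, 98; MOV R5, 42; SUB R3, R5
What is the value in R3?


Register state trace:
  MOV R3, 98  → R3 = 98
  MOV R5, 42  → R5 = 42
  SUB R3, R5  → R3 = 98 - 42 = 56
Final: R3 = 56

56


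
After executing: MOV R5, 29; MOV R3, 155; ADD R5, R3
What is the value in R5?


Register state trace:
  MOV R5, 29  → R5 = 29
  MOV R3, 155  → R3 = 155
  ADD R5, R3  → R5 = 29 + 155 = 184
Final: R5 = 184

184


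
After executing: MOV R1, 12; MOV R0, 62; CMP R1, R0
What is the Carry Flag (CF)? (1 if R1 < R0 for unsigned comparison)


Register state trace:
  MOV R1, 12  → R1 = 12
  MOV R0, 62  → R0 = 62
  CMP R1, R0  → unsigned 12 - 62: borrow occurs
  12 < 62, so CF = 1
CF = 1

1


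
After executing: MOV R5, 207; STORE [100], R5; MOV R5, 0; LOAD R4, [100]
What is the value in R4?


Register and memory trace:
  MOV R5, 207  → R5 = 207
  STORE [100], R5  → mem[100] = 207
  MOV R5, 0  → R5 = 0
  LOAD R4, [100]  → R4 = mem[100] = 207
Final: R4 = 207

207


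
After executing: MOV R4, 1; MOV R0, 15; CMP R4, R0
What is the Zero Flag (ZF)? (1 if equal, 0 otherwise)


Register state trace:
  MOV R4, 1  → R4 = 1
  MOV R0, 15  → R0 = 15
  CMP R4, R0  → computes 1 - 15 = -14
  Result is nonzero, so values are not equal
ZF = 0

0


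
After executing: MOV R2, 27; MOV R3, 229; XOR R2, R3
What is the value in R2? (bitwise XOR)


Register state trace:
  MOV R2, 27  → R2 = 27 (0b00011011)
  MOV R3, 229  → R3 = 229 (0b11100101)
  XOR R2, R3  → R2 = 27 XOR 229 = 254 (0b11111110)
Final: R2 = 254

254


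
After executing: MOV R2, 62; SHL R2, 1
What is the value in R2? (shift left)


Register state trace:
  MOV R2, 62  → R2 = 62
  SHL R2, 1  → R2 = 62 << 1 = 62 * 2^1 = 124
Final: R2 = 124

124


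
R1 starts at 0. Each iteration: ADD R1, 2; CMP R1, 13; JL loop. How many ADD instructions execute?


Loop trace (R1 starts at 0, target 13, step 2):
  ADD #1: R1 = 0 + 2 = 2  → 2 < 13, loop
  ADD #2: R1 = 2 + 2 = 4  → 4 < 13, loop
  ADD #3: R1 = 4 + 2 = 6  → 6 < 13, loop
  ADD #4: R1 = 6 + 2 = 8  → 8 < 13, loop
  ADD #5: R1 = 8 + 2 = 10  → 10 < 13, loop
  ADD #6: R1 = 10 + 2 = 12  → 12 < 13, loop
  ADD #7: R1 = 12 + 2 = 14  → 14 >= 13, exit
Total ADD instructions: 7

7


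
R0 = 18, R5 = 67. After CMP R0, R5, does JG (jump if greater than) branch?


Trace:
  R0 = 18, R5 = 67
  CMP R0, R5  → compares 18 vs 67
  JG checks: is 18 greater than 67?
  18 < 67, so condition is false
Branch taken: No

No


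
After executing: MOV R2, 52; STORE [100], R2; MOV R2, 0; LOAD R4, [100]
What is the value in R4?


Register and memory trace:
  MOV R2, 52  → R2 = 52
  STORE [100], R2  → mem[100] = 52
  MOV R2, 0  → R2 = 0
  LOAD R4, [100]  → R4 = mem[100] = 52
Final: R4 = 52

52


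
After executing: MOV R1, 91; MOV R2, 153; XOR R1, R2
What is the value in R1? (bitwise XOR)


Register state trace:
  MOV R1, 91  → R1 = 91 (0b01011011)
  MOV R2, 153  → R2 = 153 (0b10011001)
  XOR R1, R2  → R1 = 91 XOR 153 = 194 (0b11000010)
Final: R1 = 194

194


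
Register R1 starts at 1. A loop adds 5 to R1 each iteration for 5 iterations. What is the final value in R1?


Starting value: R1 = 1
  Iter 1: R1 = 1 + 5 = 6
  Iter 2: R1 = 6 + 5 = 11
  Iter 3: R1 = 11 + 5 = 16
  Iter 4: R1 = 16 + 5 = 21
  Iter 5: R1 = 21 + 5 = 26
Final: R1 = 26

26


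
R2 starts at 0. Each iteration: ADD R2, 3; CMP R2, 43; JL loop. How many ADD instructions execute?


Loop trace (R2 starts at 0, target 43, step 3):
  ADD #1: R2 = 0 + 3 = 3  → 3 < 43, loop
  ADD #2: R2 = 3 + 3 = 6  → 6 < 43, loop
  ADD #3: R2 = 6 + 3 = 9  → 9 < 43, loop
  ADD #4: R2 = 9 + 3 = 12  → 12 < 43, loop
  ADD #5: R2 = 12 + 3 = 15  → 15 < 43, loop
  ADD #6: R2 = 15 + 3 = 18  → 18 < 43, loop
  ADD #7: R2 = 18 + 3 = 21  → 21 < 43, loop
  ADD #8: R2 = 21 + 3 = 24  → 24 < 43, loop
  ADD #9: R2 = 24 + 3 = 27  → 27 < 43, loop
  ADD #10: R2 = 27 + 3 = 30  → 30 < 43, loop
  ADD #11: R2 = 30 + 3 = 33  → 33 < 43, loop
  ADD #12: R2 = 33 + 3 = 36  → 36 < 43, loop
  ADD #13: R2 = 36 + 3 = 39  → 39 < 43, loop
  ADD #14: R2 = 39 + 3 = 42  → 42 < 43, loop
  ADD #15: R2 = 42 + 3 = 45  → 45 >= 43, exit
Total ADD instructions: 15

15


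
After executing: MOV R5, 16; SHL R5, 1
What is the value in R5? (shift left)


Register state trace:
  MOV R5, 16  → R5 = 16
  SHL R5, 1  → R5 = 16 << 1 = 16 * 2^1 = 32
Final: R5 = 32

32


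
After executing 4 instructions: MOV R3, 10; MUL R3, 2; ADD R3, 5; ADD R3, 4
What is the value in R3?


Register state trace:
  MOV R3, 10  → R3 = 10
  MUL R3, 2  → R3 = 10 * 2 = 20
  ADD R3, 5  → R3 = 20 + 5 = 25
  ADD R3, 4  → R3 = 25 + 4 = 29
Final: R3 = 29

29


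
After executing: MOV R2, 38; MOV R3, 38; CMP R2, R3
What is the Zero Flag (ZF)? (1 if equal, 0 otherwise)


Register state trace:
  MOV R2, 38  → R2 = 38
  MOV R3, 38  → R3 = 38
  CMP R2, R3  → computes 38 - 38 = 0
  Result is zero, so values are equal
ZF = 1

1


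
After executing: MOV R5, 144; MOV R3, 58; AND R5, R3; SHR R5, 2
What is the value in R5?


Register state trace:
  MOV R5, 144  → R5 = 144 (0b10010000)
  MOV R3, 58  → R3 = 58 (0b00111010)
  AND R5, R3  → R5 = 144 AND 58 = 16 (0b00010000)
  SHR R5, 2  → R5 = 16 >> 2 = 4
Final: R5 = 4

4


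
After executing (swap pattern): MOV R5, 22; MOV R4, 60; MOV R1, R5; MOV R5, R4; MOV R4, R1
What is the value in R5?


Register state trace (swap pattern):
  MOV R5, 22  → R5 = 22
  MOV R4, 60  → R4 = 60
  MOV R1, R5  → R1 = 22  (save R5)
  MOV R5, R4  → R5 = 60  (R5 gets R4's value)
  MOV R4, R1  → R4 = 22  (R4 gets saved value)
Final: R5 = 60

60


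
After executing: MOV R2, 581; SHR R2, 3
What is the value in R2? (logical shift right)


Register state trace:
  MOV R2, 581  → R2 = 581
  SHR R2, 3  → R2 = 581 >> 3 = 581 // 2^3 = 72
Final: R2 = 72

72


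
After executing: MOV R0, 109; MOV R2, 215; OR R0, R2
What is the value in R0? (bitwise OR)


Register state trace:
  MOV R0, 109  → R0 = 109 (0b01101101)
  MOV R2, 215  → R2 = 215 (0b11010111)
  OR R0, R2   → R0 = 109 OR 215 = 255 (0b11111111)
Final: R0 = 255

255


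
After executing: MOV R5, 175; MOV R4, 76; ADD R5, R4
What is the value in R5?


Register state trace:
  MOV R5, 175  → R5 = 175
  MOV R4, 76  → R4 = 76
  ADD R5, R4  → R5 = 175 + 76 = 251
Final: R5 = 251

251


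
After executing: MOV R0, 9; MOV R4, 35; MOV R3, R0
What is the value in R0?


Register state trace:
  MOV R0, 9  → R0 = 9
  MOV R4, 35  → R4 = 35
  MOV R3, R0  → R3 = 9
Final: R0 = 9

9


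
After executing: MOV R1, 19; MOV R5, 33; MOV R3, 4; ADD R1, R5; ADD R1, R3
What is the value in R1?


Register state trace:
  MOV R1, 19  → R1 = 19
  MOV R5, 33  → R5 = 33
  MOV R3, 4  → R3 = 4
  ADD R1, R5  → R1 = 19 + 33 = 52
  ADD R1, R3  → R1 = 52 + 4 = 56
Final: R1 = 56

56


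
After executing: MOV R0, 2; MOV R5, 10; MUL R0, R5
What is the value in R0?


Register state trace:
  MOV R0, 2  → R0 = 2
  MOV R5, 10  → R5 = 10
  MUL R0, R5  → R0 = 2 * 10 = 20
Final: R0 = 20

20


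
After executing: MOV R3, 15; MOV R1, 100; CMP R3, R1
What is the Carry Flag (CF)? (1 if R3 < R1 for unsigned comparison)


Register state trace:
  MOV R3, 15  → R3 = 15
  MOV R1, 100  → R1 = 100
  CMP R3, R1  → unsigned 15 - 100: borrow occurs
  15 < 100, so CF = 1
CF = 1

1


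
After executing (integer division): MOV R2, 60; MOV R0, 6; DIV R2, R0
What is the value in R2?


Register state trace:
  MOV R2, 60  → R2 = 60
  MOV R0, 6  → R0 = 6
  DIV R2, R0  → R2 = 60 // 6 = 10
Final: R2 = 10

10


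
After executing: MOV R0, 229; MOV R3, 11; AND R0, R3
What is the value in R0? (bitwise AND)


Register state trace:
  MOV R0, 229  → R0 = 229 (0b11100101)
  MOV R3, 11  → R3 = 11 (0b00001011)
  AND R0, R3  → R0 = 229 AND 11 = 1 (0b00000001)
Final: R0 = 1

1


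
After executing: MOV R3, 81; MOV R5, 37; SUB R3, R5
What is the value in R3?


Register state trace:
  MOV R3, 81  → R3 = 81
  MOV R5, 37  → R5 = 37
  SUB R3, R5  → R3 = 81 - 37 = 44
Final: R3 = 44

44


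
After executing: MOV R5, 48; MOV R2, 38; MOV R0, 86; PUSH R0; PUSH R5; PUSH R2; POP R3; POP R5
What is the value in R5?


Stack trace (top is rightmost):
  MOV R5, 48  → R5 = 48
  MOV R2, 38  → R2 = 38
  MOV R0, 86  → R0 = 86
  PUSH R0  → stack: [86]
  PUSH R5  → stack: [86, 48]
  PUSH R2  → stack: [86, 48, 38]
  POP R3  → R3 = 38, stack: [86, 48]
  POP R5  → R5 = 48, stack: [86]
Final: R5 = 48

48


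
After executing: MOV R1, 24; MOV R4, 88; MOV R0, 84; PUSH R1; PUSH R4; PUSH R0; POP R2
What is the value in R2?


Stack trace (top is rightmost):
  MOV R1, 24  → R1 = 24
  MOV R4, 88  → R4 = 88
  MOV R0, 84  → R0 = 84
  PUSH R1  → stack: [24]
  PUSH R4  → stack: [24, 88]
  PUSH R0  → stack: [24, 88, 84]
  POP R2  → R2 = 84, stack: [24, 88]
Final: R2 = 84

84


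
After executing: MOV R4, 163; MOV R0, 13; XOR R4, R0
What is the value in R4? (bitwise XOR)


Register state trace:
  MOV R4, 163  → R4 = 163 (0b10100011)
  MOV R0, 13  → R0 = 13 (0b00001101)
  XOR R4, R0  → R4 = 163 XOR 13 = 174 (0b10101110)
Final: R4 = 174

174


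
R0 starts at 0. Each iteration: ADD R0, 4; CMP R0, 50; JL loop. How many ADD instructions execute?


Loop trace (R0 starts at 0, target 50, step 4):
  ADD #1: R0 = 0 + 4 = 4  → 4 < 50, loop
  ADD #2: R0 = 4 + 4 = 8  → 8 < 50, loop
  ADD #3: R0 = 8 + 4 = 12  → 12 < 50, loop
  ADD #4: R0 = 12 + 4 = 16  → 16 < 50, loop
  ADD #5: R0 = 16 + 4 = 20  → 20 < 50, loop
  ADD #6: R0 = 20 + 4 = 24  → 24 < 50, loop
  ADD #7: R0 = 24 + 4 = 28  → 28 < 50, loop
  ADD #8: R0 = 28 + 4 = 32  → 32 < 50, loop
  ADD #9: R0 = 32 + 4 = 36  → 36 < 50, loop
  ADD #10: R0 = 36 + 4 = 40  → 40 < 50, loop
  ADD #11: R0 = 40 + 4 = 44  → 44 < 50, loop
  ADD #12: R0 = 44 + 4 = 48  → 48 < 50, loop
  ADD #13: R0 = 48 + 4 = 52  → 52 >= 50, exit
Total ADD instructions: 13

13


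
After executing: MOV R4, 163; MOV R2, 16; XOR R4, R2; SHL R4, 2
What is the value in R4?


Register state trace:
  MOV R4, 163  → R4 = 163 (0b10100011)
  MOV R2, 16  → R2 = 16 (0b00010000)
  XOR R4, R2  → R4 = 163 XOR 16 = 179 (0b10110011)
  SHL R4, 2  → R4 = 179 << 2 = 716
Final: R4 = 716

716


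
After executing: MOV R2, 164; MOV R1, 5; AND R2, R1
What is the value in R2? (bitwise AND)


Register state trace:
  MOV R2, 164  → R2 = 164 (0b10100100)
  MOV R1, 5  → R1 = 5 (0b00000101)
  AND R2, R1  → R2 = 164 AND 5 = 4 (0b00000100)
Final: R2 = 4

4


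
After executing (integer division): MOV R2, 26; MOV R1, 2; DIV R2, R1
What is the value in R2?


Register state trace:
  MOV R2, 26  → R2 = 26
  MOV R1, 2  → R1 = 2
  DIV R2, R1  → R2 = 26 // 2 = 13
Final: R2 = 13

13


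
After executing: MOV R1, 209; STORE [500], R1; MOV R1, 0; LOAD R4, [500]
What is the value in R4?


Register and memory trace:
  MOV R1, 209  → R1 = 209
  STORE [500], R1  → mem[500] = 209
  MOV R1, 0  → R1 = 0
  LOAD R4, [500]  → R4 = mem[500] = 209
Final: R4 = 209

209


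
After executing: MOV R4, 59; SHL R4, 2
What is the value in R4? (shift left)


Register state trace:
  MOV R4, 59  → R4 = 59
  SHL R4, 2  → R4 = 59 << 2 = 59 * 2^2 = 236
Final: R4 = 236

236


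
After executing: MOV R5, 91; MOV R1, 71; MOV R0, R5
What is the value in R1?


Register state trace:
  MOV R5, 91  → R5 = 91
  MOV R1, 71  → R1 = 71
  MOV R0, R5  → R0 = 91
Final: R1 = 71

71


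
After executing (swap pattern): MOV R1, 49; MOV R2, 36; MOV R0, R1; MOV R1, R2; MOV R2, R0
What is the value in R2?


Register state trace (swap pattern):
  MOV R1, 49  → R1 = 49
  MOV R2, 36  → R2 = 36
  MOV R0, R1  → R0 = 49  (save R1)
  MOV R1, R2  → R1 = 36  (R1 gets R2's value)
  MOV R2, R0  → R2 = 49  (R2 gets saved value)
Final: R2 = 49

49


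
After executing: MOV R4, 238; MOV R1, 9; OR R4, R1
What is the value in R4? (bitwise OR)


Register state trace:
  MOV R4, 238  → R4 = 238 (0b11101110)
  MOV R1, 9  → R1 = 9 (0b00001001)
  OR R4, R1   → R4 = 238 OR 9 = 239 (0b11101111)
Final: R4 = 239

239


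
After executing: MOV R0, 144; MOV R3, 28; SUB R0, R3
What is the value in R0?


Register state trace:
  MOV R0, 144  → R0 = 144
  MOV R3, 28  → R3 = 28
  SUB R0, R3  → R0 = 144 - 28 = 116
Final: R0 = 116

116


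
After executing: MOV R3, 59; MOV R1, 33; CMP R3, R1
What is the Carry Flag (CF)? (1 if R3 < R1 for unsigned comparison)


Register state trace:
  MOV R3, 59  → R3 = 59
  MOV R1, 33  → R1 = 33
  CMP R3, R1  → unsigned 59 - 33: no borrow
  59 >= 33, so CF = 0
CF = 0

0


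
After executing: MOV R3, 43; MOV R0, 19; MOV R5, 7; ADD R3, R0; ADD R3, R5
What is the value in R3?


Register state trace:
  MOV R3, 43  → R3 = 43
  MOV R0, 19  → R0 = 19
  MOV R5, 7  → R5 = 7
  ADD R3, R0  → R3 = 43 + 19 = 62
  ADD R3, R5  → R3 = 62 + 7 = 69
Final: R3 = 69

69


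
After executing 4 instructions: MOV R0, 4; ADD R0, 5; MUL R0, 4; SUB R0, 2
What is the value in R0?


Register state trace:
  MOV R0, 4  → R0 = 4
  ADD R0, 5  → R0 = 4 + 5 = 9
  MUL R0, 4  → R0 = 9 * 4 = 36
  SUB R0, 2  → R0 = 36 - 2 = 34
Final: R0 = 34

34


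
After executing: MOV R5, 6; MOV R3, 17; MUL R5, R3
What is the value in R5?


Register state trace:
  MOV R5, 6  → R5 = 6
  MOV R3, 17  → R3 = 17
  MUL R5, R3  → R5 = 6 * 17 = 102
Final: R5 = 102

102


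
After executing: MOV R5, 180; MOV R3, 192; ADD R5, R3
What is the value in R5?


Register state trace:
  MOV R5, 180  → R5 = 180
  MOV R3, 192  → R3 = 192
  ADD R5, R3  → R5 = 180 + 192 = 372
Final: R5 = 372

372


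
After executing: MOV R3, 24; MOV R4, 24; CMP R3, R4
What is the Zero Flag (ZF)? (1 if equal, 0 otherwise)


Register state trace:
  MOV R3, 24  → R3 = 24
  MOV R4, 24  → R4 = 24
  CMP R3, R4  → computes 24 - 24 = 0
  Result is zero, so values are equal
ZF = 1

1


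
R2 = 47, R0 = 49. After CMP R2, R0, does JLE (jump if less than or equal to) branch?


Trace:
  R2 = 47, R0 = 49
  CMP R2, R0  → compares 47 vs 49
  JLE checks: is 47 less than or equal to 49?
  47 < 49, so condition is true
Branch taken: Yes

Yes


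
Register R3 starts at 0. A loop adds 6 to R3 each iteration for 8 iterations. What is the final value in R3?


Starting value: R3 = 0
  Iter 1: R3 = 0 + 6 = 6
  Iter 2: R3 = 6 + 6 = 12
  Iter 3: R3 = 12 + 6 = 18
  Iter 4: R3 = 18 + 6 = 24
  Iter 5: R3 = 24 + 6 = 30
  Iter 6: R3 = 30 + 6 = 36
  Iter 7: R3 = 36 + 6 = 42
  Iter 8: R3 = 42 + 6 = 48
Final: R3 = 48

48


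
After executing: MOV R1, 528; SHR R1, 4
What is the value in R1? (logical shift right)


Register state trace:
  MOV R1, 528  → R1 = 528
  SHR R1, 4  → R1 = 528 >> 4 = 528 // 2^4 = 33
Final: R1 = 33

33


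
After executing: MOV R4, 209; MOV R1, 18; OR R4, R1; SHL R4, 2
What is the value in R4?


Register state trace:
  MOV R4, 209  → R4 = 209 (0b11010001)
  MOV R1, 18  → R1 = 18 (0b00010010)
  OR R4, R1  → R4 = 209 OR 18 = 211 (0b11010011)
  SHL R4, 2  → R4 = 211 << 2 = 844
Final: R4 = 844

844


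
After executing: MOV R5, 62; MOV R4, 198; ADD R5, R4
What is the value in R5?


Register state trace:
  MOV R5, 62  → R5 = 62
  MOV R4, 198  → R4 = 198
  ADD R5, R4  → R5 = 62 + 198 = 260
Final: R5 = 260

260


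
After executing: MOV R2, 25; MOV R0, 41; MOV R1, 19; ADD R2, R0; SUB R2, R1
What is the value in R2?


Register state trace:
  MOV R2, 25  → R2 = 25
  MOV R0, 41  → R0 = 41
  MOV R1, 19  → R1 = 19
  ADD R2, R0  → R2 = 25 + 41 = 66
  SUB R2, R1  → R2 = 66 - 19 = 47
Final: R2 = 47

47


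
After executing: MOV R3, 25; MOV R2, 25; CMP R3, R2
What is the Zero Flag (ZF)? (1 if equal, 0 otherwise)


Register state trace:
  MOV R3, 25  → R3 = 25
  MOV R2, 25  → R2 = 25
  CMP R3, R2  → computes 25 - 25 = 0
  Result is zero, so values are equal
ZF = 1

1


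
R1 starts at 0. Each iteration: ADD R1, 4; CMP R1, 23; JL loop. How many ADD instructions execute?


Loop trace (R1 starts at 0, target 23, step 4):
  ADD #1: R1 = 0 + 4 = 4  → 4 < 23, loop
  ADD #2: R1 = 4 + 4 = 8  → 8 < 23, loop
  ADD #3: R1 = 8 + 4 = 12  → 12 < 23, loop
  ADD #4: R1 = 12 + 4 = 16  → 16 < 23, loop
  ADD #5: R1 = 16 + 4 = 20  → 20 < 23, loop
  ADD #6: R1 = 20 + 4 = 24  → 24 >= 23, exit
Total ADD instructions: 6

6
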